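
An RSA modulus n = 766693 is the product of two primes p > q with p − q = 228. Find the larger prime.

Since p = q + 228, we have 766693 = q(q + 228), so q² + 228q − 766693 = 0.
Discriminant: 228² + 4·766693 = 51984 + 3066772 = 3118756; √3118756 = 1766.
q = (−228 + 1766)/2 = 769, and p = q + 228 = 997.
Check: 769 · 997 = 766693.

997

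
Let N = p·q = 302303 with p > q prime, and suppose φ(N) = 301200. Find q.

φ(n) = (p−1)(q−1) = n − (p+q) + 1, so p + q = 302303 − 301200 + 1 = 1104.
p and q are the roots of t² − 1104t + 302303 = 0.
Discriminant: 1104² − 4·302303 = 1218816 − 1209212 = 9604; √9604 = 98.
q = (1104 − 98)/2 = 503, p = (1104 + 98)/2 = 601.
Check: 503 · 601 = 302303.

503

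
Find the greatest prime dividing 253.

253 = 11 · 23
23 is prime.
So 253 = 11 · 23; the largest prime factor is 23.

23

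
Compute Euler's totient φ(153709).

Factor: 153709 = 23 · 41 · 163.
φ(153709) = (23−1) · (41−1) · (163−1) = 22 · 40 · 162 = 142560.

142560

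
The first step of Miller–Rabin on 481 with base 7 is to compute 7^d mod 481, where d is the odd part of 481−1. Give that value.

481 − 1 = 480 = 2^5 · 15, so d = 15.
7^1 ≡ 7 (mod 481)
7^2 ≡ 7^2 = 49 ≡ 49 (mod 481)
7^4 ≡ 49^2 = 2401 ≡ 477 (mod 481)
7^8 ≡ 477^2 = 227529 ≡ 16 (mod 481)
15 = 8 + 4 + 2 + 1 in binary powers of 2.
So 7^15 ≡ 16 · 477 · 49 · 7 ≡ 174 (mod 481).
Squaring chain: 174 → 454 → 248 → 417 → 248; never reaches −1, so base 7 is a Miller–Rabin witness that 481 is composite.

174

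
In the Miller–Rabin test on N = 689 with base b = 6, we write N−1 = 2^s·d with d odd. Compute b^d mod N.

689 − 1 = 688 = 2^4 · 43, so d = 43.
6^1 ≡ 6 (mod 689)
6^2 ≡ 6^2 = 36 ≡ 36 (mod 689)
6^4 ≡ 36^2 = 1296 ≡ 607 (mod 689)
6^8 ≡ 607^2 = 368449 ≡ 523 (mod 689)
6^16 ≡ 523^2 = 273529 ≡ 685 (mod 689)
6^32 ≡ 685^2 = 469225 ≡ 16 (mod 689)
43 = 32 + 8 + 2 + 1 in binary powers of 2.
So 6^43 ≡ 16 · 523 · 36 · 6 ≡ 241 (mod 689).
Squaring chain: 241 → 205 → 685 → 16; never reaches −1, so base 6 is a Miller–Rabin witness that 689 is composite.

241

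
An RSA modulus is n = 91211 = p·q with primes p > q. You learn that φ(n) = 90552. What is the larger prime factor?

φ(n) = (p−1)(q−1) = n − (p+q) + 1, so p + q = 91211 − 90552 + 1 = 660.
p and q are the roots of t² − 660t + 91211 = 0.
Discriminant: 660² − 4·91211 = 435600 − 364844 = 70756; √70756 = 266.
q = (660 − 266)/2 = 197, p = (660 + 266)/2 = 463.
Check: 197 · 463 = 91211.

463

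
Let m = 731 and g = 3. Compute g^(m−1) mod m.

3^1 ≡ 3 (mod 731)
3^2 ≡ 3^2 = 9 ≡ 9 (mod 731)
3^4 ≡ 9^2 = 81 ≡ 81 (mod 731)
3^8 ≡ 81^2 = 6561 ≡ 713 (mod 731)
3^16 ≡ 713^2 = 508369 ≡ 324 (mod 731)
3^32 ≡ 324^2 = 104976 ≡ 443 (mod 731)
3^64 ≡ 443^2 = 196249 ≡ 341 (mod 731)
3^128 ≡ 341^2 = 116281 ≡ 52 (mod 731)
3^256 ≡ 52^2 = 2704 ≡ 511 (mod 731)
3^512 ≡ 511^2 = 261121 ≡ 154 (mod 731)
730 = 512 + 128 + 64 + 16 + 8 + 2 in binary powers of 2.
So 3^730 ≡ 154 · 52 · 341 · 324 · 713 · 9 ≡ 195 (mod 731).
Since 195 ≠ 1, base 3 is a Fermat witness: 731 is composite.

195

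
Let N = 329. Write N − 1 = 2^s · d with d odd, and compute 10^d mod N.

138

329 − 1 = 328 = 2^3 · 41, so d = 41.
10^1 ≡ 10 (mod 329)
10^2 ≡ 10^2 = 100 ≡ 100 (mod 329)
10^4 ≡ 100^2 = 10000 ≡ 130 (mod 329)
10^8 ≡ 130^2 = 16900 ≡ 121 (mod 329)
10^16 ≡ 121^2 = 14641 ≡ 165 (mod 329)
10^32 ≡ 165^2 = 27225 ≡ 247 (mod 329)
41 = 32 + 8 + 1 in binary powers of 2.
So 10^41 ≡ 247 · 121 · 10 ≡ 138 (mod 329).
Squaring chain: 138 → 291 → 128; never reaches −1, so base 10 is a Miller–Rabin witness that 329 is composite.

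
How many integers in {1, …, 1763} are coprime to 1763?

1680

Factor: 1763 = 41 · 43.
φ(1763) = (41−1) · (43−1) = 40 · 42 = 1680.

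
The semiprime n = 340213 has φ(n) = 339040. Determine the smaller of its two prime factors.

φ(n) = (p−1)(q−1) = n − (p+q) + 1, so p + q = 340213 − 339040 + 1 = 1174.
p and q are the roots of t² − 1174t + 340213 = 0.
Discriminant: 1174² − 4·340213 = 1378276 − 1360852 = 17424; √17424 = 132.
q = (1174 − 132)/2 = 521, p = (1174 + 132)/2 = 653.
Check: 521 · 653 = 340213.

521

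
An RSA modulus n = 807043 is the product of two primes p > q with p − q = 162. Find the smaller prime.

821

Since p = q + 162, we have 807043 = q(q + 162), so q² + 162q − 807043 = 0.
Discriminant: 162² + 4·807043 = 26244 + 3228172 = 3254416; √3254416 = 1804.
q = (−162 + 1804)/2 = 821, and p = q + 162 = 983.
Check: 821 · 983 = 807043.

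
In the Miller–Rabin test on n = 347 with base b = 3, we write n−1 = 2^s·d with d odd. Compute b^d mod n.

347 − 1 = 346 = 2^1 · 173, so d = 173.
3^1 ≡ 3 (mod 347)
3^2 ≡ 3^2 = 9 ≡ 9 (mod 347)
3^4 ≡ 9^2 = 81 ≡ 81 (mod 347)
3^8 ≡ 81^2 = 6561 ≡ 315 (mod 347)
3^16 ≡ 315^2 = 99225 ≡ 330 (mod 347)
3^32 ≡ 330^2 = 108900 ≡ 289 (mod 347)
3^64 ≡ 289^2 = 83521 ≡ 241 (mod 347)
3^128 ≡ 241^2 = 58081 ≡ 132 (mod 347)
173 = 128 + 32 + 8 + 4 + 1 in binary powers of 2.
So 3^173 ≡ 132 · 289 · 315 · 81 · 3 ≡ 1 (mod 347).
Since 3^d ≡ 1 (mod 347), base 3 does not prove 347 composite.

1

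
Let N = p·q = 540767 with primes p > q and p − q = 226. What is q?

Since p = q + 226, we have 540767 = q(q + 226), so q² + 226q − 540767 = 0.
Discriminant: 226² + 4·540767 = 51076 + 2163068 = 2214144; √2214144 = 1488.
q = (−226 + 1488)/2 = 631, and p = q + 226 = 857.
Check: 631 · 857 = 540767.

631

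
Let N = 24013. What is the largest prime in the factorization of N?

59

24013 = 11 · 2183
2183 = 37 · 59
59 is prime.
So 24013 = 11 · 37 · 59; the largest prime factor is 59.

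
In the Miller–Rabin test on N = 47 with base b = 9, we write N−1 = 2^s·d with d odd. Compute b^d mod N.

47 − 1 = 46 = 2^1 · 23, so d = 23.
9^1 ≡ 9 (mod 47)
9^2 ≡ 9^2 = 81 ≡ 34 (mod 47)
9^4 ≡ 34^2 = 1156 ≡ 28 (mod 47)
9^8 ≡ 28^2 = 784 ≡ 32 (mod 47)
9^16 ≡ 32^2 = 1024 ≡ 37 (mod 47)
23 = 16 + 4 + 2 + 1 in binary powers of 2.
So 9^23 ≡ 37 · 28 · 34 · 9 ≡ 1 (mod 47).
Since 9^d ≡ 1 (mod 47), base 9 does not prove 47 composite.

1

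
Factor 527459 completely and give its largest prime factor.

71

527459 = 17 · 31027
31027 = 19 · 1633
1633 = 23 · 71
71 is prime.
So 527459 = 17 · 19 · 23 · 71; the largest prime factor is 71.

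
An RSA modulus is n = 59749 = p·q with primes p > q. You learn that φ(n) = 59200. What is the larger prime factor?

φ(n) = (p−1)(q−1) = n − (p+q) + 1, so p + q = 59749 − 59200 + 1 = 550.
p and q are the roots of t² − 550t + 59749 = 0.
Discriminant: 550² − 4·59749 = 302500 − 238996 = 63504; √63504 = 252.
q = (550 − 252)/2 = 149, p = (550 + 252)/2 = 401.
Check: 149 · 401 = 59749.

401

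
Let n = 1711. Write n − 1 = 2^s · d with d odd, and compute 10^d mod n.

396

1711 − 1 = 1710 = 2^1 · 855, so d = 855.
10^1 ≡ 10 (mod 1711)
10^2 ≡ 10^2 = 100 ≡ 100 (mod 1711)
10^4 ≡ 100^2 = 10000 ≡ 1445 (mod 1711)
10^8 ≡ 1445^2 = 2088025 ≡ 605 (mod 1711)
10^16 ≡ 605^2 = 366025 ≡ 1582 (mod 1711)
10^32 ≡ 1582^2 = 2502724 ≡ 1242 (mod 1711)
10^64 ≡ 1242^2 = 1542564 ≡ 953 (mod 1711)
10^128 ≡ 953^2 = 908209 ≡ 1379 (mod 1711)
10^256 ≡ 1379^2 = 1901641 ≡ 720 (mod 1711)
10^512 ≡ 720^2 = 518400 ≡ 1678 (mod 1711)
855 = 512 + 256 + 64 + 16 + 4 + 2 + 1 in binary powers of 2.
So 10^855 ≡ 1678 · 720 · 953 · 1582 · 1445 · 100 · 10 ≡ 396 (mod 1711).
Squaring chain: 396; never reaches −1, so base 10 is a Miller–Rabin witness that 1711 is composite.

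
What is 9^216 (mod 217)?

8

9^1 ≡ 9 (mod 217)
9^2 ≡ 9^2 = 81 ≡ 81 (mod 217)
9^4 ≡ 81^2 = 6561 ≡ 51 (mod 217)
9^8 ≡ 51^2 = 2601 ≡ 214 (mod 217)
9^16 ≡ 214^2 = 45796 ≡ 9 (mod 217)
9^32 ≡ 9^2 = 81 ≡ 81 (mod 217)
9^64 ≡ 81^2 = 6561 ≡ 51 (mod 217)
9^128 ≡ 51^2 = 2601 ≡ 214 (mod 217)
216 = 128 + 64 + 16 + 8 in binary powers of 2.
So 9^216 ≡ 214 · 51 · 9 · 214 ≡ 8 (mod 217).
Since 8 ≠ 1, base 9 is a Fermat witness: 217 is composite.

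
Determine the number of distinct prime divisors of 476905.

476905 = 5 · 95381
95381 = 11 · 8671
8671 = 13 · 667
667 = 23 · 29
476905 = 5 · 11 · 13 · 23 · 29, which has 5 distinct prime factors.

5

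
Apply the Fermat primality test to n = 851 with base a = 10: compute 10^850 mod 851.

10^1 ≡ 10 (mod 851)
10^2 ≡ 10^2 = 100 ≡ 100 (mod 851)
10^4 ≡ 100^2 = 10000 ≡ 639 (mod 851)
10^8 ≡ 639^2 = 408321 ≡ 692 (mod 851)
10^16 ≡ 692^2 = 478864 ≡ 602 (mod 851)
10^32 ≡ 602^2 = 362404 ≡ 729 (mod 851)
10^64 ≡ 729^2 = 531441 ≡ 417 (mod 851)
10^128 ≡ 417^2 = 173889 ≡ 285 (mod 851)
10^256 ≡ 285^2 = 81225 ≡ 380 (mod 851)
10^512 ≡ 380^2 = 144400 ≡ 581 (mod 851)
850 = 512 + 256 + 64 + 16 + 2 in binary powers of 2.
So 10^850 ≡ 581 · 380 · 417 · 602 · 100 ≡ 380 (mod 851).
Since 380 ≠ 1, base 10 is a Fermat witness: 851 is composite.

380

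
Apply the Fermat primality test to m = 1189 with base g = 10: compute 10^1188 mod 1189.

10^1 ≡ 10 (mod 1189)
10^2 ≡ 10^2 = 100 ≡ 100 (mod 1189)
10^4 ≡ 100^2 = 10000 ≡ 488 (mod 1189)
10^8 ≡ 488^2 = 238144 ≡ 344 (mod 1189)
10^16 ≡ 344^2 = 118336 ≡ 625 (mod 1189)
10^32 ≡ 625^2 = 390625 ≡ 633 (mod 1189)
10^64 ≡ 633^2 = 400689 ≡ 1185 (mod 1189)
10^128 ≡ 1185^2 = 1404225 ≡ 16 (mod 1189)
10^256 ≡ 16^2 = 256 ≡ 256 (mod 1189)
10^512 ≡ 256^2 = 65536 ≡ 141 (mod 1189)
10^1024 ≡ 141^2 = 19881 ≡ 857 (mod 1189)
1188 = 1024 + 128 + 32 + 4 in binary powers of 2.
So 10^1188 ≡ 857 · 16 · 633 · 488 ≡ 426 (mod 1189).
Since 426 ≠ 1, base 10 is a Fermat witness: 1189 is composite.

426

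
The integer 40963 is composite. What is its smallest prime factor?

40963 is odd.
Digit sum 22, not divisible by 3.
Ends in 3: not divisible by 5.
7: 40963 = 7·5851 + 6
11: 40963 = 11·3723 + 10
13: 40963 = 13·3151

13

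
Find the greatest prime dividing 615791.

89

615791 = 11 · 55981
55981 = 17 · 3293
3293 = 37 · 89
89 is prime.
So 615791 = 11 · 17 · 37 · 89; the largest prime factor is 89.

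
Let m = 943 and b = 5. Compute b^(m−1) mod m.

558

5^1 ≡ 5 (mod 943)
5^2 ≡ 5^2 = 25 ≡ 25 (mod 943)
5^4 ≡ 25^2 = 625 ≡ 625 (mod 943)
5^8 ≡ 625^2 = 390625 ≡ 223 (mod 943)
5^16 ≡ 223^2 = 49729 ≡ 693 (mod 943)
5^32 ≡ 693^2 = 480249 ≡ 262 (mod 943)
5^64 ≡ 262^2 = 68644 ≡ 748 (mod 943)
5^128 ≡ 748^2 = 559504 ≡ 305 (mod 943)
5^256 ≡ 305^2 = 93025 ≡ 611 (mod 943)
5^512 ≡ 611^2 = 373321 ≡ 836 (mod 943)
942 = 512 + 256 + 128 + 32 + 8 + 4 + 2 in binary powers of 2.
So 5^942 ≡ 836 · 611 · 305 · 262 · 223 · 625 · 25 ≡ 558 (mod 943).
Since 558 ≠ 1, base 5 is a Fermat witness: 943 is composite.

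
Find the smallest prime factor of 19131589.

19131589 is odd.
Digit sum 37, not divisible by 3.
Ends in 9: not divisible by 5.
7: 19131589 = 7·2733084 + 1
11: 19131589 = 11·1739235 + 4
13: 19131589 = 13·1471660 + 9
17: 19131589 = 17·1125387 + 10
19: 19131589 = 19·1006925 + 14
23: 19131589 = 23·831808 + 5
29: 19131589 = 29·659709 + 28
31: 19131589 = 31·617148 + 1
37: 19131589 = 37·517069 + 36
41: 19131589 = 41·466624 + 5
43: 19131589 = 43·444920 + 29
47: 19131589 = 47·407055 + 4
53: 19131589 = 53·360973 + 20
59: 19131589 = 59·324264 + 13
61: 19131589 = 61·313632 + 37
67: 19131589 = 67·285546 + 7
71: 19131589 = 71·269459

71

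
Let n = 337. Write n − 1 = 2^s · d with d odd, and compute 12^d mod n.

252

337 − 1 = 336 = 2^4 · 21, so d = 21.
12^1 ≡ 12 (mod 337)
12^2 ≡ 12^2 = 144 ≡ 144 (mod 337)
12^4 ≡ 144^2 = 20736 ≡ 179 (mod 337)
12^8 ≡ 179^2 = 32041 ≡ 26 (mod 337)
12^16 ≡ 26^2 = 676 ≡ 2 (mod 337)
21 = 16 + 4 + 1 in binary powers of 2.
So 12^21 ≡ 2 · 179 · 12 ≡ 252 (mod 337).
Squaring chain: 252 → 148 → 336 → 1; reaches −1, so base 12 does not prove 337 composite.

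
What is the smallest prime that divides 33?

3

33 is odd.
Digit sum 6, divisible by 3.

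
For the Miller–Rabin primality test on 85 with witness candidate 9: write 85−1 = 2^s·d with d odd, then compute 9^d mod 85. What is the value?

85 − 1 = 84 = 2^2 · 21, so d = 21.
9^1 ≡ 9 (mod 85)
9^2 ≡ 9^2 = 81 ≡ 81 (mod 85)
9^4 ≡ 81^2 = 6561 ≡ 16 (mod 85)
9^8 ≡ 16^2 = 256 ≡ 1 (mod 85)
9^16 ≡ 1^2 = 1 ≡ 1 (mod 85)
21 = 16 + 4 + 1 in binary powers of 2.
So 9^21 ≡ 1 · 16 · 9 ≡ 59 (mod 85).
Squaring chain: 59 → 81; never reaches −1, so base 9 is a Miller–Rabin witness that 85 is composite.

59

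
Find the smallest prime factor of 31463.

73

31463 is odd.
Digit sum 17, not divisible by 3.
Ends in 3: not divisible by 5.
7: 31463 = 7·4494 + 5
11: 31463 = 11·2860 + 3
13: 31463 = 13·2420 + 3
17: 31463 = 17·1850 + 13
19: 31463 = 19·1655 + 18
23: 31463 = 23·1367 + 22
29: 31463 = 29·1084 + 27
31: 31463 = 31·1014 + 29
37: 31463 = 37·850 + 13
41: 31463 = 41·767 + 16
43: 31463 = 43·731 + 30
47: 31463 = 47·669 + 20
53: 31463 = 53·593 + 34
59: 31463 = 59·533 + 16
61: 31463 = 61·515 + 48
67: 31463 = 67·469 + 40
71: 31463 = 71·443 + 10
73: 31463 = 73·431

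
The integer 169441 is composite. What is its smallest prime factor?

23

169441 is odd.
Digit sum 25, not divisible by 3.
Ends in 1: not divisible by 5.
7: 169441 = 7·24205 + 6
11: 169441 = 11·15403 + 8
13: 169441 = 13·13033 + 12
17: 169441 = 17·9967 + 2
19: 169441 = 19·8917 + 18
23: 169441 = 23·7367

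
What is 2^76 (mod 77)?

2^1 ≡ 2 (mod 77)
2^2 ≡ 2^2 = 4 ≡ 4 (mod 77)
2^4 ≡ 4^2 = 16 ≡ 16 (mod 77)
2^8 ≡ 16^2 = 256 ≡ 25 (mod 77)
2^16 ≡ 25^2 = 625 ≡ 9 (mod 77)
2^32 ≡ 9^2 = 81 ≡ 4 (mod 77)
2^64 ≡ 4^2 = 16 ≡ 16 (mod 77)
76 = 64 + 8 + 4 in binary powers of 2.
So 2^76 ≡ 16 · 25 · 16 ≡ 9 (mod 77).
Since 9 ≠ 1, base 2 is a Fermat witness: 77 is composite.

9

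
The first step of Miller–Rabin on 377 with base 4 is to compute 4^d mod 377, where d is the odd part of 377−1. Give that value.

270

377 − 1 = 376 = 2^3 · 47, so d = 47.
4^1 ≡ 4 (mod 377)
4^2 ≡ 4^2 = 16 ≡ 16 (mod 377)
4^4 ≡ 16^2 = 256 ≡ 256 (mod 377)
4^8 ≡ 256^2 = 65536 ≡ 315 (mod 377)
4^16 ≡ 315^2 = 99225 ≡ 74 (mod 377)
4^32 ≡ 74^2 = 5476 ≡ 198 (mod 377)
47 = 32 + 8 + 4 + 2 + 1 in binary powers of 2.
So 4^47 ≡ 198 · 315 · 256 · 16 · 4 ≡ 270 (mod 377).
Squaring chain: 270 → 139 → 94; never reaches −1, so base 4 is a Miller–Rabin witness that 377 is composite.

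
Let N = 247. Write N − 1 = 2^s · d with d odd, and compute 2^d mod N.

247 − 1 = 246 = 2^1 · 123, so d = 123.
2^1 ≡ 2 (mod 247)
2^2 ≡ 2^2 = 4 ≡ 4 (mod 247)
2^4 ≡ 4^2 = 16 ≡ 16 (mod 247)
2^8 ≡ 16^2 = 256 ≡ 9 (mod 247)
2^16 ≡ 9^2 = 81 ≡ 81 (mod 247)
2^32 ≡ 81^2 = 6561 ≡ 139 (mod 247)
2^64 ≡ 139^2 = 19321 ≡ 55 (mod 247)
123 = 64 + 32 + 16 + 8 + 2 + 1 in binary powers of 2.
So 2^123 ≡ 55 · 139 · 81 · 9 · 4 · 2 ≡ 164 (mod 247).
Squaring chain: 164; never reaches −1, so base 2 is a Miller–Rabin witness that 247 is composite.

164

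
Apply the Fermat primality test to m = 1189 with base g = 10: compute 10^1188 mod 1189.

10^1 ≡ 10 (mod 1189)
10^2 ≡ 10^2 = 100 ≡ 100 (mod 1189)
10^4 ≡ 100^2 = 10000 ≡ 488 (mod 1189)
10^8 ≡ 488^2 = 238144 ≡ 344 (mod 1189)
10^16 ≡ 344^2 = 118336 ≡ 625 (mod 1189)
10^32 ≡ 625^2 = 390625 ≡ 633 (mod 1189)
10^64 ≡ 633^2 = 400689 ≡ 1185 (mod 1189)
10^128 ≡ 1185^2 = 1404225 ≡ 16 (mod 1189)
10^256 ≡ 16^2 = 256 ≡ 256 (mod 1189)
10^512 ≡ 256^2 = 65536 ≡ 141 (mod 1189)
10^1024 ≡ 141^2 = 19881 ≡ 857 (mod 1189)
1188 = 1024 + 128 + 32 + 4 in binary powers of 2.
So 10^1188 ≡ 857 · 16 · 633 · 488 ≡ 426 (mod 1189).
Since 426 ≠ 1, base 10 is a Fermat witness: 1189 is composite.

426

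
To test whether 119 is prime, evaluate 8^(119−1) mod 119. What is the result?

8^1 ≡ 8 (mod 119)
8^2 ≡ 8^2 = 64 ≡ 64 (mod 119)
8^4 ≡ 64^2 = 4096 ≡ 50 (mod 119)
8^8 ≡ 50^2 = 2500 ≡ 1 (mod 119)
8^16 ≡ 1^2 = 1 ≡ 1 (mod 119)
8^32 ≡ 1^2 = 1 ≡ 1 (mod 119)
8^64 ≡ 1^2 = 1 ≡ 1 (mod 119)
118 = 64 + 32 + 16 + 4 + 2 in binary powers of 2.
So 8^118 ≡ 1 · 1 · 1 · 50 · 64 ≡ 106 (mod 119).
Since 106 ≠ 1, base 8 is a Fermat witness: 119 is composite.

106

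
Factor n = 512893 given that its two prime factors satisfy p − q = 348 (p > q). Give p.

911

Since p = q + 348, we have 512893 = q(q + 348), so q² + 348q − 512893 = 0.
Discriminant: 348² + 4·512893 = 121104 + 2051572 = 2172676; √2172676 = 1474.
q = (−348 + 1474)/2 = 563, and p = q + 348 = 911.
Check: 563 · 911 = 512893.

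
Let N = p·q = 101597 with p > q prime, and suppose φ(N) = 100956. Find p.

359

φ(n) = (p−1)(q−1) = n − (p+q) + 1, so p + q = 101597 − 100956 + 1 = 642.
p and q are the roots of t² − 642t + 101597 = 0.
Discriminant: 642² − 4·101597 = 412164 − 406388 = 5776; √5776 = 76.
q = (642 − 76)/2 = 283, p = (642 + 76)/2 = 359.
Check: 283 · 359 = 101597.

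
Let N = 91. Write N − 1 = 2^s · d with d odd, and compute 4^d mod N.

91 − 1 = 90 = 2^1 · 45, so d = 45.
4^1 ≡ 4 (mod 91)
4^2 ≡ 4^2 = 16 ≡ 16 (mod 91)
4^4 ≡ 16^2 = 256 ≡ 74 (mod 91)
4^8 ≡ 74^2 = 5476 ≡ 16 (mod 91)
4^16 ≡ 16^2 = 256 ≡ 74 (mod 91)
4^32 ≡ 74^2 = 5476 ≡ 16 (mod 91)
45 = 32 + 8 + 4 + 1 in binary powers of 2.
So 4^45 ≡ 16 · 16 · 74 · 4 ≡ 64 (mod 91).
Squaring chain: 64; never reaches −1, so base 4 is a Miller–Rabin witness that 91 is composite.

64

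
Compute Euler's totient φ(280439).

Factor: 280439 = 23 · 89 · 137.
φ(280439) = (23−1) · (89−1) · (137−1) = 22 · 88 · 136 = 263296.

263296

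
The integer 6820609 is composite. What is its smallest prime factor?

73

6820609 is odd.
Digit sum 31, not divisible by 3.
Ends in 9: not divisible by 5.
7: 6820609 = 7·974372 + 5
11: 6820609 = 11·620055 + 4
13: 6820609 = 13·524662 + 3
17: 6820609 = 17·401212 + 5
19: 6820609 = 19·358979 + 8
23: 6820609 = 23·296548 + 5
29: 6820609 = 29·235193 + 12
31: 6820609 = 31·220019 + 20
37: 6820609 = 37·184340 + 29
41: 6820609 = 41·166356 + 13
43: 6820609 = 43·158618 + 35
47: 6820609 = 47·145119 + 16
53: 6820609 = 53·128690 + 39
59: 6820609 = 59·115603 + 32
61: 6820609 = 61·111813 + 16
67: 6820609 = 67·101800 + 9
71: 6820609 = 71·96064 + 65
73: 6820609 = 73·93433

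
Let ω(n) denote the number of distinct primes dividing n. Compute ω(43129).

3

43129 = 17 · 2537
2537 = 43 · 59
43129 = 17 · 43 · 59, which has 3 distinct prime factors.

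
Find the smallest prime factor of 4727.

4727 is odd.
Digit sum 20, not divisible by 3.
Ends in 7: not divisible by 5.
7: 4727 = 7·675 + 2
11: 4727 = 11·429 + 8
13: 4727 = 13·363 + 8
17: 4727 = 17·278 + 1
19: 4727 = 19·248 + 15
23: 4727 = 23·205 + 12
29: 4727 = 29·163

29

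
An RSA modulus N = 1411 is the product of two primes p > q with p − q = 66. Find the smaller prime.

17

Since p = q + 66, we have 1411 = q(q + 66), so q² + 66q − 1411 = 0.
Discriminant: 66² + 4·1411 = 4356 + 5644 = 10000; √10000 = 100.
q = (−66 + 100)/2 = 17, and p = q + 66 = 83.
Check: 17 · 83 = 1411.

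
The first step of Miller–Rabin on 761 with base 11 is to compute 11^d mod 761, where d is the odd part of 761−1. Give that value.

62

761 − 1 = 760 = 2^3 · 95, so d = 95.
11^1 ≡ 11 (mod 761)
11^2 ≡ 11^2 = 121 ≡ 121 (mod 761)
11^4 ≡ 121^2 = 14641 ≡ 182 (mod 761)
11^8 ≡ 182^2 = 33124 ≡ 401 (mod 761)
11^16 ≡ 401^2 = 160801 ≡ 230 (mod 761)
11^32 ≡ 230^2 = 52900 ≡ 391 (mod 761)
11^64 ≡ 391^2 = 152881 ≡ 681 (mod 761)
95 = 64 + 16 + 8 + 4 + 2 + 1 in binary powers of 2.
So 11^95 ≡ 681 · 230 · 401 · 182 · 121 · 11 ≡ 62 (mod 761).
Squaring chain: 62 → 39 → 760; reaches −1, so base 11 does not prove 761 composite.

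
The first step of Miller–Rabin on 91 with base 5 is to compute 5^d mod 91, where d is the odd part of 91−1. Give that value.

83

91 − 1 = 90 = 2^1 · 45, so d = 45.
5^1 ≡ 5 (mod 91)
5^2 ≡ 5^2 = 25 ≡ 25 (mod 91)
5^4 ≡ 25^2 = 625 ≡ 79 (mod 91)
5^8 ≡ 79^2 = 6241 ≡ 53 (mod 91)
5^16 ≡ 53^2 = 2809 ≡ 79 (mod 91)
5^32 ≡ 79^2 = 6241 ≡ 53 (mod 91)
45 = 32 + 8 + 4 + 1 in binary powers of 2.
So 5^45 ≡ 53 · 53 · 79 · 5 ≡ 83 (mod 91).
Squaring chain: 83; never reaches −1, so base 5 is a Miller–Rabin witness that 91 is composite.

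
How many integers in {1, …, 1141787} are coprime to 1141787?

1108224

Factor: 1141787 = 79 · 97 · 149.
φ(1141787) = (79−1) · (97−1) · (149−1) = 78 · 96 · 148 = 1108224.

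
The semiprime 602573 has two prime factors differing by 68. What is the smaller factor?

743

Since p = q + 68, we have 602573 = q(q + 68), so q² + 68q − 602573 = 0.
Discriminant: 68² + 4·602573 = 4624 + 2410292 = 2414916; √2414916 = 1554.
q = (−68 + 1554)/2 = 743, and p = q + 68 = 811.
Check: 743 · 811 = 602573.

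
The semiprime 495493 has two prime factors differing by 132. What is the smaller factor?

641

Since p = q + 132, we have 495493 = q(q + 132), so q² + 132q − 495493 = 0.
Discriminant: 132² + 4·495493 = 17424 + 1981972 = 1999396; √1999396 = 1414.
q = (−132 + 1414)/2 = 641, and p = q + 132 = 773.
Check: 641 · 773 = 495493.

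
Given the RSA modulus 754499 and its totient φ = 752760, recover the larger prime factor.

φ(n) = (p−1)(q−1) = n − (p+q) + 1, so p + q = 754499 − 752760 + 1 = 1740.
p and q are the roots of t² − 1740t + 754499 = 0.
Discriminant: 1740² − 4·754499 = 3027600 − 3017996 = 9604; √9604 = 98.
q = (1740 − 98)/2 = 821, p = (1740 + 98)/2 = 919.
Check: 821 · 919 = 754499.

919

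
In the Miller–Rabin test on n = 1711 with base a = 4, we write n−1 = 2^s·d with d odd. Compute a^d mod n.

265

1711 − 1 = 1710 = 2^1 · 855, so d = 855.
4^1 ≡ 4 (mod 1711)
4^2 ≡ 4^2 = 16 ≡ 16 (mod 1711)
4^4 ≡ 16^2 = 256 ≡ 256 (mod 1711)
4^8 ≡ 256^2 = 65536 ≡ 518 (mod 1711)
4^16 ≡ 518^2 = 268324 ≡ 1408 (mod 1711)
4^32 ≡ 1408^2 = 1982464 ≡ 1126 (mod 1711)
4^64 ≡ 1126^2 = 1267876 ≡ 25 (mod 1711)
4^128 ≡ 25^2 = 625 ≡ 625 (mod 1711)
4^256 ≡ 625^2 = 390625 ≡ 517 (mod 1711)
4^512 ≡ 517^2 = 267289 ≡ 373 (mod 1711)
855 = 512 + 256 + 64 + 16 + 4 + 2 + 1 in binary powers of 2.
So 4^855 ≡ 373 · 517 · 25 · 1408 · 256 · 16 · 4 ≡ 265 (mod 1711).
Squaring chain: 265; never reaches −1, so base 4 is a Miller–Rabin witness that 1711 is composite.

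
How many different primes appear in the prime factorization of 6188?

6188 = 2^2 · 1547
1547 = 7 · 221
221 = 13 · 17
6188 = 2^2 · 7 · 13 · 17, which has 4 distinct prime factors.

4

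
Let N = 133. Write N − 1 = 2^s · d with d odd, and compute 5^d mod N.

83

133 − 1 = 132 = 2^2 · 33, so d = 33.
5^1 ≡ 5 (mod 133)
5^2 ≡ 5^2 = 25 ≡ 25 (mod 133)
5^4 ≡ 25^2 = 625 ≡ 93 (mod 133)
5^8 ≡ 93^2 = 8649 ≡ 4 (mod 133)
5^16 ≡ 4^2 = 16 ≡ 16 (mod 133)
5^32 ≡ 16^2 = 256 ≡ 123 (mod 133)
33 = 32 + 1 in binary powers of 2.
So 5^33 ≡ 123 · 5 ≡ 83 (mod 133).
Squaring chain: 83 → 106; never reaches −1, so base 5 is a Miller–Rabin witness that 133 is composite.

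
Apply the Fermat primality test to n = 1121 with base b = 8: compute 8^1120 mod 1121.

8^1 ≡ 8 (mod 1121)
8^2 ≡ 8^2 = 64 ≡ 64 (mod 1121)
8^4 ≡ 64^2 = 4096 ≡ 733 (mod 1121)
8^8 ≡ 733^2 = 537289 ≡ 330 (mod 1121)
8^16 ≡ 330^2 = 108900 ≡ 163 (mod 1121)
8^32 ≡ 163^2 = 26569 ≡ 786 (mod 1121)
8^64 ≡ 786^2 = 617796 ≡ 125 (mod 1121)
8^128 ≡ 125^2 = 15625 ≡ 1052 (mod 1121)
8^256 ≡ 1052^2 = 1106704 ≡ 277 (mod 1121)
8^512 ≡ 277^2 = 76729 ≡ 501 (mod 1121)
8^1024 ≡ 501^2 = 251001 ≡ 1018 (mod 1121)
1120 = 1024 + 64 + 32 in binary powers of 2.
So 8^1120 ≡ 1018 · 125 · 786 ≡ 638 (mod 1121).
Since 638 ≠ 1, base 8 is a Fermat witness: 1121 is composite.

638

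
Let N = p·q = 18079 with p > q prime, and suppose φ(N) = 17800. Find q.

φ(n) = (p−1)(q−1) = n − (p+q) + 1, so p + q = 18079 − 17800 + 1 = 280.
p and q are the roots of t² − 280t + 18079 = 0.
Discriminant: 280² − 4·18079 = 78400 − 72316 = 6084; √6084 = 78.
q = (280 − 78)/2 = 101, p = (280 + 78)/2 = 179.
Check: 101 · 179 = 18079.

101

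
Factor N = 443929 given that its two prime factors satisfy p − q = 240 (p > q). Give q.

Since p = q + 240, we have 443929 = q(q + 240), so q² + 240q − 443929 = 0.
Discriminant: 240² + 4·443929 = 57600 + 1775716 = 1833316; √1833316 = 1354.
q = (−240 + 1354)/2 = 557, and p = q + 240 = 797.
Check: 557 · 797 = 443929.

557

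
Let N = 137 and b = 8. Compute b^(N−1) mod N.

8^1 ≡ 8 (mod 137)
8^2 ≡ 8^2 = 64 ≡ 64 (mod 137)
8^4 ≡ 64^2 = 4096 ≡ 123 (mod 137)
8^8 ≡ 123^2 = 15129 ≡ 59 (mod 137)
8^16 ≡ 59^2 = 3481 ≡ 56 (mod 137)
8^32 ≡ 56^2 = 3136 ≡ 122 (mod 137)
8^64 ≡ 122^2 = 14884 ≡ 88 (mod 137)
8^128 ≡ 88^2 = 7744 ≡ 72 (mod 137)
136 = 128 + 8 in binary powers of 2.
So 8^136 ≡ 72 · 59 ≡ 1 (mod 137).
Since the result is 1, base 8 gives no evidence that 137 is composite.

1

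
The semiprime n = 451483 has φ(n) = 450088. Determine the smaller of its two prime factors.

509

φ(n) = (p−1)(q−1) = n − (p+q) + 1, so p + q = 451483 − 450088 + 1 = 1396.
p and q are the roots of t² − 1396t + 451483 = 0.
Discriminant: 1396² − 4·451483 = 1948816 − 1805932 = 142884; √142884 = 378.
q = (1396 − 378)/2 = 509, p = (1396 + 378)/2 = 887.
Check: 509 · 887 = 451483.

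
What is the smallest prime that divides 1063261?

43

1063261 is odd.
Digit sum 19, not divisible by 3.
Ends in 1: not divisible by 5.
7: 1063261 = 7·151894 + 3
11: 1063261 = 11·96660 + 1
13: 1063261 = 13·81789 + 4
17: 1063261 = 17·62544 + 13
19: 1063261 = 19·55961 + 2
23: 1063261 = 23·46228 + 17
29: 1063261 = 29·36664 + 5
31: 1063261 = 31·34298 + 23
37: 1063261 = 37·28736 + 29
41: 1063261 = 41·25933 + 8
43: 1063261 = 43·24727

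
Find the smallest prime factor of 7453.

7453 is odd.
Digit sum 19, not divisible by 3.
Ends in 3: not divisible by 5.
7: 7453 = 7·1064 + 5
11: 7453 = 11·677 + 6
13: 7453 = 13·573 + 4
17: 7453 = 17·438 + 7
19: 7453 = 19·392 + 5
23: 7453 = 23·324 + 1
29: 7453 = 29·257

29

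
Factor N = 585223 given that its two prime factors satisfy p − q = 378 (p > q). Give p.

977

Since p = q + 378, we have 585223 = q(q + 378), so q² + 378q − 585223 = 0.
Discriminant: 378² + 4·585223 = 142884 + 2340892 = 2483776; √2483776 = 1576.
q = (−378 + 1576)/2 = 599, and p = q + 378 = 977.
Check: 599 · 977 = 585223.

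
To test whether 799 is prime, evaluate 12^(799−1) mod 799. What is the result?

12^1 ≡ 12 (mod 799)
12^2 ≡ 12^2 = 144 ≡ 144 (mod 799)
12^4 ≡ 144^2 = 20736 ≡ 761 (mod 799)
12^8 ≡ 761^2 = 579121 ≡ 645 (mod 799)
12^16 ≡ 645^2 = 416025 ≡ 545 (mod 799)
12^32 ≡ 545^2 = 297025 ≡ 596 (mod 799)
12^64 ≡ 596^2 = 355216 ≡ 460 (mod 799)
12^128 ≡ 460^2 = 211600 ≡ 664 (mod 799)
12^256 ≡ 664^2 = 440896 ≡ 647 (mod 799)
12^512 ≡ 647^2 = 418609 ≡ 732 (mod 799)
798 = 512 + 256 + 16 + 8 + 4 + 2 in binary powers of 2.
So 12^798 ≡ 732 · 647 · 545 · 645 · 761 · 144 ≡ 780 (mod 799).
Since 780 ≠ 1, base 12 is a Fermat witness: 799 is composite.

780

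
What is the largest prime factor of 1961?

53

1961 = 37 · 53
53 is prime.
So 1961 = 37 · 53; the largest prime factor is 53.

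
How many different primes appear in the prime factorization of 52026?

52026 = 2 · 26013
26013 = 3 · 8671
8671 = 13 · 667
667 = 23 · 29
52026 = 2 · 3 · 13 · 23 · 29, which has 5 distinct prime factors.

5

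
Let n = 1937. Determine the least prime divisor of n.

13

1937 is odd.
Digit sum 20, not divisible by 3.
Ends in 7: not divisible by 5.
7: 1937 = 7·276 + 5
11: 1937 = 11·176 + 1
13: 1937 = 13·149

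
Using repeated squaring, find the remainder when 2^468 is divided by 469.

64

2^1 ≡ 2 (mod 469)
2^2 ≡ 2^2 = 4 ≡ 4 (mod 469)
2^4 ≡ 4^2 = 16 ≡ 16 (mod 469)
2^8 ≡ 16^2 = 256 ≡ 256 (mod 469)
2^16 ≡ 256^2 = 65536 ≡ 345 (mod 469)
2^32 ≡ 345^2 = 119025 ≡ 368 (mod 469)
2^64 ≡ 368^2 = 135424 ≡ 352 (mod 469)
2^128 ≡ 352^2 = 123904 ≡ 88 (mod 469)
2^256 ≡ 88^2 = 7744 ≡ 240 (mod 469)
468 = 256 + 128 + 64 + 16 + 4 in binary powers of 2.
So 2^468 ≡ 240 · 88 · 352 · 345 · 16 ≡ 64 (mod 469).
Since 64 ≠ 1, base 2 is a Fermat witness: 469 is composite.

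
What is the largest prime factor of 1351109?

1351109 = 17 · 79477
79477 = 19 · 4183
4183 = 47 · 89
89 is prime.
So 1351109 = 17 · 19 · 47 · 89; the largest prime factor is 89.

89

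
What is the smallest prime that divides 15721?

79

15721 is odd.
Digit sum 16, not divisible by 3.
Ends in 1: not divisible by 5.
7: 15721 = 7·2245 + 6
11: 15721 = 11·1429 + 2
13: 15721 = 13·1209 + 4
17: 15721 = 17·924 + 13
19: 15721 = 19·827 + 8
23: 15721 = 23·683 + 12
29: 15721 = 29·542 + 3
31: 15721 = 31·507 + 4
37: 15721 = 37·424 + 33
41: 15721 = 41·383 + 18
43: 15721 = 43·365 + 26
47: 15721 = 47·334 + 23
53: 15721 = 53·296 + 33
59: 15721 = 59·266 + 27
61: 15721 = 61·257 + 44
67: 15721 = 67·234 + 43
71: 15721 = 71·221 + 30
73: 15721 = 73·215 + 26
79: 15721 = 79·199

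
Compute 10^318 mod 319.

10^1 ≡ 10 (mod 319)
10^2 ≡ 10^2 = 100 ≡ 100 (mod 319)
10^4 ≡ 100^2 = 10000 ≡ 111 (mod 319)
10^8 ≡ 111^2 = 12321 ≡ 199 (mod 319)
10^16 ≡ 199^2 = 39601 ≡ 45 (mod 319)
10^32 ≡ 45^2 = 2025 ≡ 111 (mod 319)
10^64 ≡ 111^2 = 12321 ≡ 199 (mod 319)
10^128 ≡ 199^2 = 39601 ≡ 45 (mod 319)
10^256 ≡ 45^2 = 2025 ≡ 111 (mod 319)
318 = 256 + 32 + 16 + 8 + 4 + 2 in binary powers of 2.
So 10^318 ≡ 111 · 111 · 45 · 199 · 111 · 100 ≡ 122 (mod 319).
Since 122 ≠ 1, base 10 is a Fermat witness: 319 is composite.

122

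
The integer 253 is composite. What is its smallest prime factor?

11

253 is odd.
Digit sum 10, not divisible by 3.
Ends in 3: not divisible by 5.
7: 253 = 7·36 + 1
11: 253 = 11·23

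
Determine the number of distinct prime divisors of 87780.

6

87780 = 2^2 · 21945
21945 = 3 · 7315
7315 = 5 · 1463
1463 = 7 · 209
209 = 11 · 19
87780 = 2^2 · 3 · 5 · 7 · 11 · 19, which has 6 distinct prime factors.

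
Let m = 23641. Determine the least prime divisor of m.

23641 is odd.
Digit sum 16, not divisible by 3.
Ends in 1: not divisible by 5.
7: 23641 = 7·3377 + 2
11: 23641 = 11·2149 + 2
13: 23641 = 13·1818 + 7
17: 23641 = 17·1390 + 11
19: 23641 = 19·1244 + 5
23: 23641 = 23·1027 + 20
29: 23641 = 29·815 + 6
31: 23641 = 31·762 + 19
37: 23641 = 37·638 + 35
41: 23641 = 41·576 + 25
43: 23641 = 43·549 + 34
47: 23641 = 47·503

47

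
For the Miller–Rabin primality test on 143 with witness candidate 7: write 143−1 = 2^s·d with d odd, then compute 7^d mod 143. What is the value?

106

143 − 1 = 142 = 2^1 · 71, so d = 71.
7^1 ≡ 7 (mod 143)
7^2 ≡ 7^2 = 49 ≡ 49 (mod 143)
7^4 ≡ 49^2 = 2401 ≡ 113 (mod 143)
7^8 ≡ 113^2 = 12769 ≡ 42 (mod 143)
7^16 ≡ 42^2 = 1764 ≡ 48 (mod 143)
7^32 ≡ 48^2 = 2304 ≡ 16 (mod 143)
7^64 ≡ 16^2 = 256 ≡ 113 (mod 143)
71 = 64 + 4 + 2 + 1 in binary powers of 2.
So 7^71 ≡ 113 · 113 · 49 · 7 ≡ 106 (mod 143).
Squaring chain: 106; never reaches −1, so base 7 is a Miller–Rabin witness that 143 is composite.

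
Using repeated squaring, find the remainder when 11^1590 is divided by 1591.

11^1 ≡ 11 (mod 1591)
11^2 ≡ 11^2 = 121 ≡ 121 (mod 1591)
11^4 ≡ 121^2 = 14641 ≡ 322 (mod 1591)
11^8 ≡ 322^2 = 103684 ≡ 269 (mod 1591)
11^16 ≡ 269^2 = 72361 ≡ 766 (mod 1591)
11^32 ≡ 766^2 = 586756 ≡ 1268 (mod 1591)
11^64 ≡ 1268^2 = 1607824 ≡ 914 (mod 1591)
11^128 ≡ 914^2 = 835396 ≡ 121 (mod 1591)
11^256 ≡ 121^2 = 14641 ≡ 322 (mod 1591)
11^512 ≡ 322^2 = 103684 ≡ 269 (mod 1591)
11^1024 ≡ 269^2 = 72361 ≡ 766 (mod 1591)
1590 = 1024 + 512 + 32 + 16 + 4 + 2 in binary powers of 2.
So 11^1590 ≡ 766 · 269 · 1268 · 766 · 322 · 121 ≡ 1000 (mod 1591).
Since 1000 ≠ 1, base 11 is a Fermat witness: 1591 is composite.

1000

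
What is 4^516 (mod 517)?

4^1 ≡ 4 (mod 517)
4^2 ≡ 4^2 = 16 ≡ 16 (mod 517)
4^4 ≡ 16^2 = 256 ≡ 256 (mod 517)
4^8 ≡ 256^2 = 65536 ≡ 394 (mod 517)
4^16 ≡ 394^2 = 155236 ≡ 136 (mod 517)
4^32 ≡ 136^2 = 18496 ≡ 401 (mod 517)
4^64 ≡ 401^2 = 160801 ≡ 14 (mod 517)
4^128 ≡ 14^2 = 196 ≡ 196 (mod 517)
4^256 ≡ 196^2 = 38416 ≡ 158 (mod 517)
4^512 ≡ 158^2 = 24964 ≡ 148 (mod 517)
516 = 512 + 4 in binary powers of 2.
So 4^516 ≡ 148 · 256 ≡ 147 (mod 517).
Since 147 ≠ 1, base 4 is a Fermat witness: 517 is composite.

147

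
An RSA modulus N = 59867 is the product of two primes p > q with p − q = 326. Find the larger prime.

457

Since p = q + 326, we have 59867 = q(q + 326), so q² + 326q − 59867 = 0.
Discriminant: 326² + 4·59867 = 106276 + 239468 = 345744; √345744 = 588.
q = (−326 + 588)/2 = 131, and p = q + 326 = 457.
Check: 131 · 457 = 59867.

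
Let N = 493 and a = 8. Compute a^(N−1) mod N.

8^1 ≡ 8 (mod 493)
8^2 ≡ 8^2 = 64 ≡ 64 (mod 493)
8^4 ≡ 64^2 = 4096 ≡ 152 (mod 493)
8^8 ≡ 152^2 = 23104 ≡ 426 (mod 493)
8^16 ≡ 426^2 = 181476 ≡ 52 (mod 493)
8^32 ≡ 52^2 = 2704 ≡ 239 (mod 493)
8^64 ≡ 239^2 = 57121 ≡ 426 (mod 493)
8^128 ≡ 426^2 = 181476 ≡ 52 (mod 493)
8^256 ≡ 52^2 = 2704 ≡ 239 (mod 493)
492 = 256 + 128 + 64 + 32 + 8 + 4 in binary powers of 2.
So 8^492 ≡ 239 · 52 · 426 · 239 · 426 · 152 ≡ 458 (mod 493).
Since 458 ≠ 1, base 8 is a Fermat witness: 493 is composite.

458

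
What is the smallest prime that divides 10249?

10249 is odd.
Digit sum 16, not divisible by 3.
Ends in 9: not divisible by 5.
7: 10249 = 7·1464 + 1
11: 10249 = 11·931 + 8
13: 10249 = 13·788 + 5
17: 10249 = 17·602 + 15
19: 10249 = 19·539 + 8
23: 10249 = 23·445 + 14
29: 10249 = 29·353 + 12
31: 10249 = 31·330 + 19
37: 10249 = 37·277

37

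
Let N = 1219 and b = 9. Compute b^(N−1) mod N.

9^1 ≡ 9 (mod 1219)
9^2 ≡ 9^2 = 81 ≡ 81 (mod 1219)
9^4 ≡ 81^2 = 6561 ≡ 466 (mod 1219)
9^8 ≡ 466^2 = 217156 ≡ 174 (mod 1219)
9^16 ≡ 174^2 = 30276 ≡ 1020 (mod 1219)
9^32 ≡ 1020^2 = 1040400 ≡ 593 (mod 1219)
9^64 ≡ 593^2 = 351649 ≡ 577 (mod 1219)
9^128 ≡ 577^2 = 332929 ≡ 142 (mod 1219)
9^256 ≡ 142^2 = 20164 ≡ 660 (mod 1219)
9^512 ≡ 660^2 = 435600 ≡ 417 (mod 1219)
9^1024 ≡ 417^2 = 173889 ≡ 791 (mod 1219)
1218 = 1024 + 128 + 64 + 2 in binary powers of 2.
So 9^1218 ≡ 791 · 142 · 577 · 81 ≡ 289 (mod 1219).
Since 289 ≠ 1, base 9 is a Fermat witness: 1219 is composite.

289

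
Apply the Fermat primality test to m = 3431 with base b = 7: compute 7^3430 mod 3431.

7^1 ≡ 7 (mod 3431)
7^2 ≡ 7^2 = 49 ≡ 49 (mod 3431)
7^4 ≡ 49^2 = 2401 ≡ 2401 (mod 3431)
7^8 ≡ 2401^2 = 5764801 ≡ 721 (mod 3431)
7^16 ≡ 721^2 = 519841 ≡ 1760 (mod 3431)
7^32 ≡ 1760^2 = 3097600 ≡ 2838 (mod 3431)
7^64 ≡ 2838^2 = 8054244 ≡ 1687 (mod 3431)
7^128 ≡ 1687^2 = 2845969 ≡ 1670 (mod 3431)
7^256 ≡ 1670^2 = 2788900 ≡ 2928 (mod 3431)
7^512 ≡ 2928^2 = 8573184 ≡ 2546 (mod 3431)
7^1024 ≡ 2546^2 = 6482116 ≡ 957 (mod 3431)
7^2048 ≡ 957^2 = 915849 ≡ 3203 (mod 3431)
3430 = 2048 + 1024 + 256 + 64 + 32 + 4 + 2 in binary powers of 2.
So 7^3430 ≡ 3203 · 957 · 2928 · 1687 · 2838 · 2401 · 49 ≡ 3069 (mod 3431).
Since 3069 ≠ 1, base 7 is a Fermat witness: 3431 is composite.

3069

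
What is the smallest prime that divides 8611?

8611 is odd.
Digit sum 16, not divisible by 3.
Ends in 1: not divisible by 5.
7: 8611 = 7·1230 + 1
11: 8611 = 11·782 + 9
13: 8611 = 13·662 + 5
17: 8611 = 17·506 + 9
19: 8611 = 19·453 + 4
23: 8611 = 23·374 + 9
29: 8611 = 29·296 + 27
31: 8611 = 31·277 + 24
37: 8611 = 37·232 + 27
41: 8611 = 41·210 + 1
43: 8611 = 43·200 + 11
47: 8611 = 47·183 + 10
53: 8611 = 53·162 + 25
59: 8611 = 59·145 + 56
61: 8611 = 61·141 + 10
67: 8611 = 67·128 + 35
71: 8611 = 71·121 + 20
73: 8611 = 73·117 + 70
79: 8611 = 79·109

79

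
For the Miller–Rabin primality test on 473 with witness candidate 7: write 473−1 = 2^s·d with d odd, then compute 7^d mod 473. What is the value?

473 − 1 = 472 = 2^3 · 59, so d = 59.
7^1 ≡ 7 (mod 473)
7^2 ≡ 7^2 = 49 ≡ 49 (mod 473)
7^4 ≡ 49^2 = 2401 ≡ 36 (mod 473)
7^8 ≡ 36^2 = 1296 ≡ 350 (mod 473)
7^16 ≡ 350^2 = 122500 ≡ 466 (mod 473)
7^32 ≡ 466^2 = 217156 ≡ 49 (mod 473)
59 = 32 + 16 + 8 + 2 + 1 in binary powers of 2.
So 7^59 ≡ 49 · 466 · 350 · 49 · 7 ≡ 338 (mod 473).
Squaring chain: 338 → 251 → 92; never reaches −1, so base 7 is a Miller–Rabin witness that 473 is composite.

338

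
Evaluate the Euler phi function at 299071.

283968

Factor: 299071 = 37 · 59 · 137.
φ(299071) = (37−1) · (59−1) · (137−1) = 36 · 58 · 136 = 283968.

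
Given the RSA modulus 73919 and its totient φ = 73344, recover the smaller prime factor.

193

φ(n) = (p−1)(q−1) = n − (p+q) + 1, so p + q = 73919 − 73344 + 1 = 576.
p and q are the roots of t² − 576t + 73919 = 0.
Discriminant: 576² − 4·73919 = 331776 − 295676 = 36100; √36100 = 190.
q = (576 − 190)/2 = 193, p = (576 + 190)/2 = 383.
Check: 193 · 383 = 73919.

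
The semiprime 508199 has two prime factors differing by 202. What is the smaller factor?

Since p = q + 202, we have 508199 = q(q + 202), so q² + 202q − 508199 = 0.
Discriminant: 202² + 4·508199 = 40804 + 2032796 = 2073600; √2073600 = 1440.
q = (−202 + 1440)/2 = 619, and p = q + 202 = 821.
Check: 619 · 821 = 508199.

619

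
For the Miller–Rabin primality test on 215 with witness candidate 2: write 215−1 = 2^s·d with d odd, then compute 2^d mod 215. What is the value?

168

215 − 1 = 214 = 2^1 · 107, so d = 107.
2^1 ≡ 2 (mod 215)
2^2 ≡ 2^2 = 4 ≡ 4 (mod 215)
2^4 ≡ 4^2 = 16 ≡ 16 (mod 215)
2^8 ≡ 16^2 = 256 ≡ 41 (mod 215)
2^16 ≡ 41^2 = 1681 ≡ 176 (mod 215)
2^32 ≡ 176^2 = 30976 ≡ 16 (mod 215)
2^64 ≡ 16^2 = 256 ≡ 41 (mod 215)
107 = 64 + 32 + 8 + 2 + 1 in binary powers of 2.
So 2^107 ≡ 41 · 16 · 41 · 4 · 2 ≡ 168 (mod 215).
Squaring chain: 168; never reaches −1, so base 2 is a Miller–Rabin witness that 215 is composite.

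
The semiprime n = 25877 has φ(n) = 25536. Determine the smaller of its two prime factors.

φ(n) = (p−1)(q−1) = n − (p+q) + 1, so p + q = 25877 − 25536 + 1 = 342.
p and q are the roots of t² − 342t + 25877 = 0.
Discriminant: 342² − 4·25877 = 116964 − 103508 = 13456; √13456 = 116.
q = (342 − 116)/2 = 113, p = (342 + 116)/2 = 229.
Check: 113 · 229 = 25877.

113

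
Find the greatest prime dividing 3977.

3977 = 41 · 97
97 is prime.
So 3977 = 41 · 97; the largest prime factor is 97.

97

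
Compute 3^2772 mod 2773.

1140

3^1 ≡ 3 (mod 2773)
3^2 ≡ 3^2 = 9 ≡ 9 (mod 2773)
3^4 ≡ 9^2 = 81 ≡ 81 (mod 2773)
3^8 ≡ 81^2 = 6561 ≡ 1015 (mod 2773)
3^16 ≡ 1015^2 = 1030225 ≡ 1442 (mod 2773)
3^32 ≡ 1442^2 = 2079364 ≡ 2387 (mod 2773)
3^64 ≡ 2387^2 = 5697769 ≡ 2027 (mod 2773)
3^128 ≡ 2027^2 = 4108729 ≡ 1916 (mod 2773)
3^256 ≡ 1916^2 = 3671056 ≡ 2377 (mod 2773)
3^512 ≡ 2377^2 = 5650129 ≡ 1528 (mod 2773)
3^1024 ≡ 1528^2 = 2334784 ≡ 2691 (mod 2773)
3^2048 ≡ 2691^2 = 7241481 ≡ 1178 (mod 2773)
2772 = 2048 + 512 + 128 + 64 + 16 + 4 in binary powers of 2.
So 3^2772 ≡ 1178 · 1528 · 1916 · 2027 · 1442 · 81 ≡ 1140 (mod 2773).
Since 1140 ≠ 1, base 3 is a Fermat witness: 2773 is composite.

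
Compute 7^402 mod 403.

7^1 ≡ 7 (mod 403)
7^2 ≡ 7^2 = 49 ≡ 49 (mod 403)
7^4 ≡ 49^2 = 2401 ≡ 386 (mod 403)
7^8 ≡ 386^2 = 148996 ≡ 289 (mod 403)
7^16 ≡ 289^2 = 83521 ≡ 100 (mod 403)
7^32 ≡ 100^2 = 10000 ≡ 328 (mod 403)
7^64 ≡ 328^2 = 107584 ≡ 386 (mod 403)
7^128 ≡ 386^2 = 148996 ≡ 289 (mod 403)
7^256 ≡ 289^2 = 83521 ≡ 100 (mod 403)
402 = 256 + 128 + 16 + 2 in binary powers of 2.
So 7^402 ≡ 100 · 289 · 100 · 49 ≡ 233 (mod 403).
Since 233 ≠ 1, base 7 is a Fermat witness: 403 is composite.

233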